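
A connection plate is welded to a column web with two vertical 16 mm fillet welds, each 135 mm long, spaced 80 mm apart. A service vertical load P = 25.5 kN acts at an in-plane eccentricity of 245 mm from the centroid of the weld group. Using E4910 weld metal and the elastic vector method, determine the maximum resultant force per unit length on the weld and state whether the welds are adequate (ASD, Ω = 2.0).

E49XX → F_EXX = 490 MPa.
Total weld length L_w = 270 mm. Treat welds as unit-width lines.
Polar moment about centroid: J = 2[d³/12 + d(b/2)²] = 2[135³/12 + 135×40²] = 842100 mm³.
Direct shear f_v = P/L_w = 25.5×10³ / 270 = 94.44 N/mm (vertical).
Torsion M = P·e = 25.5×10³ × 245 = 6247500 N·mm.
Critical point at (x, y) = (40, 67.5) from centroid. f_tx = M·y/J = 500.8 N/mm; f_ty = M·x/J = 296.8 N/mm.
Resultant f_max = √[f_tx² + (f_v + f_ty)²] = √[500.8² + (94.44 + 296.8)²] = 635.5 N/mm.
Capacity per unit length: r_n/Ω = (1/2.0) × 0.6 × 490 × (0.707 × 16) = 1663 N/mm.
635.5 ≤ 1663 → adequate.

f_max ≈ 635 N/mm; adequate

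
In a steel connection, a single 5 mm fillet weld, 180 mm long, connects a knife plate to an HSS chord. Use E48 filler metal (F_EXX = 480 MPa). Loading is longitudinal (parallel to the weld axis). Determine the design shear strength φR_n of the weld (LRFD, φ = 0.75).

Effective throat t_e = 0.707 × 5 = 3.535 mm.
Total length L = 180 mm; A_we = 3.535 × 180 = 636.3 mm².
F_nw = 0.6 F_EXX = 0.6 × 480 = 288 MPa.
φR_n = 0.75 × 288 × 636.3 × 10⁻³ = 137.4 kN.

φR_n ≈ 137 kN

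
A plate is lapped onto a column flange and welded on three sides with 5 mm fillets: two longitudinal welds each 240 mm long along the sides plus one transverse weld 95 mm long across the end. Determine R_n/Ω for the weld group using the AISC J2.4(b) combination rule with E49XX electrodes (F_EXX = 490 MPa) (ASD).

R_n/Ω ≈ 299 kN

t_e = 0.707 × 5 = 3.535 mm.
R_nwl = 0.6 × 490 × 3.535 × 480 × 10⁻³ = 498.9 kN (longitudinal, 2 welds).
R_nwt = 0.6 × 490 × 3.535 × 95 × 10⁻³ = 98.73 kN (transverse, base value).
(i) R_nwl + R_nwt = 597.6 kN; (ii) 0.85 R_nwl + 1.5 R_nwt = 572.1 kN.
R_n = max = 597.6 kN [governs: (i)]; R_n/Ω = 298.8 kN.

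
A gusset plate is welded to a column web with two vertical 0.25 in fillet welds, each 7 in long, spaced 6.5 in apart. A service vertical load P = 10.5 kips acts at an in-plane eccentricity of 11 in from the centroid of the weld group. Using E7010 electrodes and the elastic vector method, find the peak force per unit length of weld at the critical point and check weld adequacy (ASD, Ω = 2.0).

f_max ≈ 3.25 kip/in; adequate

E70XX → F_EXX = 70 ksi.
Total weld length L_w = 14 in. Treat welds as unit-width lines.
Polar moment about centroid: J = 2[d³/12 + d(b/2)²] = 2[7³/12 + 7×3.25²] = 205 in³.
Direct shear f_v = P/L_w = 10.5 / 14 = 0.75 kip/in (vertical).
Torsion M = P·e = 10.5 × 11 = 115.5 kip·in.
Critical point at (x, y) = (3.25, 3.5) from centroid. f_tx = M·y/J = 1.972 kip/in; f_ty = M·x/J = 1.831 kip/in.
Resultant f_max = √[f_tx² + (f_v + f_ty)²] = √[1.972² + (0.75 + 1.831)²] = 3.248 kip/in.
Capacity per unit length: r_n/Ω = (1/2.0) × 0.6 × 70 × (0.707 × 0.25) = 3.712 kip/in.
3.248 ≤ 3.712 → adequate.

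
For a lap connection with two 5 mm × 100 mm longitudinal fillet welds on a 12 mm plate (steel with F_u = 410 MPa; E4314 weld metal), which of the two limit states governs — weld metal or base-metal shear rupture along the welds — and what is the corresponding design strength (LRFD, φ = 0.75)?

φR_n ≈ 137 kN (weld metal governs)

E43XX → F_EXX = 430 MPa.
t_e = 0.707 × 5 = 3.535 mm; L = 200 mm.
Weld metal: φR_n = 0.75 × 0.6 × 430 × 3.535 × 200 × 10⁻³ = 136.8 kN.
Base metal (shear rupture): φR_n = 0.75 × 0.6 × 410 × 12 × 200 × 10⁻³ = 442.8 kN.
Governing: weld metal.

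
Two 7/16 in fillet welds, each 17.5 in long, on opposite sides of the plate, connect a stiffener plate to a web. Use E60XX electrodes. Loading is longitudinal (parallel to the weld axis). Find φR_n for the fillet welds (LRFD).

E60XX → F_EXX = 60 ksi.
Effective throat t_e = 0.707 × 0.4375 = 0.3093 in.
Total length L = 35 in; A_we = 0.3093 × 35 = 10.83 in².
F_nw = 0.6 F_EXX = 0.6 × 60 = 36 ksi.
φR_n = 0.75 × 36 × 10.83 = 292.3 kip.

φR_n ≈ 292 kip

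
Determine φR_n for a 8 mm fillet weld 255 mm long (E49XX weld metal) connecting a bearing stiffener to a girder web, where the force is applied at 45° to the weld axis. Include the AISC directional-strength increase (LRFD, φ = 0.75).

E49XX → F_EXX = 490 MPa.
t_e = 0.707 × 8 = 5.656 mm; A_we = 5.656 × 255 = 1442 mm².
Directional factor: 1.0 + 0.5 sin^1.5(45°) = 1.297.
F_nw = 0.6 × 490 × 1.297 = 381.4 MPa.
φR_n = 0.75 × 381.4 × 1442 × 10⁻³ = 412.6 kN.

φR_n ≈ 413 kN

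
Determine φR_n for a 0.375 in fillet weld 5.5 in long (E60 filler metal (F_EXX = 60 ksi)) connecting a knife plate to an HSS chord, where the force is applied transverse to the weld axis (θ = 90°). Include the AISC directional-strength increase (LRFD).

φR_n ≈ 59.1 kip

t_e = 0.707 × 0.375 = 0.2651 in; A_we = 0.2651 × 5.5 = 1.458 in².
Directional factor: 1.0 + 0.5 sin^1.5(90°) = 1.5.
F_nw = 0.6 × 60 × 1.5 = 54 ksi.
φR_n = 0.75 × 54 × 1.458 = 59.06 kip.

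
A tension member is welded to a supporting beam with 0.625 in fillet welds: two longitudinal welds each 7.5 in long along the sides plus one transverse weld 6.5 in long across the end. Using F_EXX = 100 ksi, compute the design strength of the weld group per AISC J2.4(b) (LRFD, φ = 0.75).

t_e = 0.707 × 0.625 = 0.4419 in.
R_nwl = 0.6 × 100 × 0.4419 × 15 = 397.7 kips (longitudinal, 2 welds).
R_nwt = 0.6 × 100 × 0.4419 × 6.5 = 172.3 kips (transverse, base value).
(i) R_nwl + R_nwt = 570 kips; (ii) 0.85 R_nwl + 1.5 R_nwt = 596.5 kips.
R_n = max = 596.5 kips [governs: (ii)]; φR_n = 447.4 kips.

φR_n ≈ 447 kips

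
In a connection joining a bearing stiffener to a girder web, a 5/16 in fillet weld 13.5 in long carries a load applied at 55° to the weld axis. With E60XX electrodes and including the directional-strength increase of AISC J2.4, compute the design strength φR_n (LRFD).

φR_n ≈ 110 kip

E60XX → F_EXX = 60 ksi.
t_e = 0.707 × 0.3125 = 0.2209 in; A_we = 0.2209 × 13.5 = 2.983 in².
Directional factor: 1.0 + 0.5 sin^1.5(55°) = 1.371.
F_nw = 0.6 × 60 × 1.371 = 49.35 ksi.
φR_n = 0.75 × 49.35 × 2.983 = 110.4 kip.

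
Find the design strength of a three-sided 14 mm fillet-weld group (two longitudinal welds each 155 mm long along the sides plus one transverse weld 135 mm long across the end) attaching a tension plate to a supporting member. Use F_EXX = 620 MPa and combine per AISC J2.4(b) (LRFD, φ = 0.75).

φR_n ≈ 1290 kN

t_e = 0.707 × 14 = 9.898 mm.
R_nwl = 0.6 × 620 × 9.898 × 310 × 10⁻³ = 1141 kN (longitudinal, 2 welds).
R_nwt = 0.6 × 620 × 9.898 × 135 × 10⁻³ = 497.1 kN (transverse, base value).
(i) R_nwl + R_nwt = 1639 kN; (ii) 0.85 R_nwl + 1.5 R_nwt = 1716 kN.
R_n = max = 1716 kN [governs: (ii)]; φR_n = 1287 kN.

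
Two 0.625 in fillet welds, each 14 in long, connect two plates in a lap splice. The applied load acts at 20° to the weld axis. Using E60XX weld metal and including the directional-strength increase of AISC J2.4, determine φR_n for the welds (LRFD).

E60XX → F_EXX = 60 ksi.
t_e = 0.707 × 0.625 = 0.4419 in; A_we = 0.4419 × 28 = 12.37 in².
Directional factor: 1.0 + 0.5 sin^1.5(20°) = 1.1.
F_nw = 0.6 × 60 × 1.1 = 39.6 ksi.
φR_n = 0.75 × 39.6 × 12.37 = 367.5 kips.

φR_n ≈ 367 kips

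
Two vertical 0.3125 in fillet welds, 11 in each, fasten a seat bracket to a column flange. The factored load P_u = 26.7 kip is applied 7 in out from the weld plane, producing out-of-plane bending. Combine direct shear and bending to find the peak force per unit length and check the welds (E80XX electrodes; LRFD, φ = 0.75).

f_max ≈ 4.79 kip/in; adequate

E80XX → F_EXX = 80 ksi.
L_w = 2 × 11 = 22 in; section modulus (unit throat) S = 2 × L²/6 = 40.33 in².
Direct shear f_v = P/L_w = 26.7/22 = 1.214 kip/in.
Moment M = P × e = 26.7 × 7 = 186.9 kip·in; bending f_b = M/S = 4.634 kip/in.
f_max = √(f_v² + f_b²) = √(1.214² + 4.634²) = 4.79 kip/in.
φr_n = 0.75 × 0.6 × 80 × (0.707 × 0.3125) = 7.954 kip/in → adequate.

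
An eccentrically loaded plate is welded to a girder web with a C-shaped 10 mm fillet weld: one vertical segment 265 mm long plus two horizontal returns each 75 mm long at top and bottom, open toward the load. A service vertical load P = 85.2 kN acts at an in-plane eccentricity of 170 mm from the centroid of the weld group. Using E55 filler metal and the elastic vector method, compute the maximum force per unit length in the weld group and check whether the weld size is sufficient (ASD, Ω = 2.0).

E55XX → F_EXX = 550 MPa.
Total weld length L_w = 415 mm. Treat welds as unit-width lines.
Centroid: x̄ = 2×75×37.5 / 415 = 13.55 mm from the vertical weld.
Polar moment about centroid: J = I_x + I_y = [265³/12 + 2×75×132.5²] + [265×13.55² + 2(75³/12 + 75×23.95²)] = 4389000 mm³.
Direct shear f_v = P/L_w = 85.2×10³ / 415 = 205.3 N/mm (vertical).
Torsion M = P·e = 85.2×10³ × 170 = 14484000 N·mm.
Critical point at (x, y) = (61.45, 132.5) from centroid. f_tx = M·y/J = 437.2 N/mm; f_ty = M·x/J = 202.8 N/mm.
Resultant f_max = √[f_tx² + (f_v + f_ty)²] = √[437.2² + (205.3 + 202.8)²] = 598.1 N/mm.
Capacity per unit length: r_n/Ω = (1/2.0) × 0.6 × 550 × (0.707 × 10) = 1167 N/mm.
598.1 ≤ 1167 → adequate.

f_max ≈ 598 N/mm; adequate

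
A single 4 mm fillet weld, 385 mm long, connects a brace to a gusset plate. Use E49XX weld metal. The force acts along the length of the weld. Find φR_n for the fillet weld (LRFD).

φR_n ≈ 240 kN

E49XX → F_EXX = 490 MPa.
Effective throat t_e = 0.707 × 4 = 2.828 mm.
Total length L = 385 mm; A_we = 2.828 × 385 = 1089 mm².
F_nw = 0.6 F_EXX = 0.6 × 490 = 294 MPa.
φR_n = 0.75 × 294 × 1089 × 10⁻³ = 240.1 kN.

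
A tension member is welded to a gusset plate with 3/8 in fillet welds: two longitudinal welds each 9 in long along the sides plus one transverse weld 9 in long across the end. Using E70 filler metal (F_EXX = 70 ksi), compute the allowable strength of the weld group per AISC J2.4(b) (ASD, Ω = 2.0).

t_e = 0.707 × 0.375 = 0.2651 in.
R_nwl = 0.6 × 70 × 0.2651 × 18 = 200.4 kips (longitudinal, 2 welds).
R_nwt = 0.6 × 70 × 0.2651 × 9 = 100.2 kips (transverse, base value).
(i) R_nwl + R_nwt = 300.7 kips; (ii) 0.85 R_nwl + 1.5 R_nwt = 320.7 kips.
R_n = max = 320.7 kips [governs: (ii)]; R_n/Ω = 160.3 kips.

R_n/Ω ≈ 160 kips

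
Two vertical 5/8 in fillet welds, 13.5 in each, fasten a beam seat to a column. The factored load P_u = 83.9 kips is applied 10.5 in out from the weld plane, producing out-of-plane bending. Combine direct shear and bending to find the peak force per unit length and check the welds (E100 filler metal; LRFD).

E100XX → F_EXX = 100 ksi.
L_w = 2 × 13.5 = 27 in; section modulus (unit throat) S = 2 × L²/6 = 60.75 in².
Direct shear f_v = P/L_w = 83.9/27 = 3.107 kip/in.
Moment M = P × e = 83.9 × 10.5 = 880.95 kip·in; bending f_b = M/S = 14.5 kip/in.
f_max = √(f_v² + f_b²) = √(3.107² + 14.5²) = 14.83 kip/in.
φr_n = 0.75 × 0.6 × 100 × (0.707 × 0.625) = 19.88 kip/in → adequate.

f_max ≈ 14.8 kip/in; adequate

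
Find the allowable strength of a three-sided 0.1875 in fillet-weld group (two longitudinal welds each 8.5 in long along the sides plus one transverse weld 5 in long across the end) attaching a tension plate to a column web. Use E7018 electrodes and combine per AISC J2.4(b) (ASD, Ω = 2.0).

R_n/Ω ≈ 61.2 kip

E70XX → F_EXX = 70 ksi.
t_e = 0.707 × 0.1875 = 0.1326 in.
R_nwl = 0.6 × 70 × 0.1326 × 17 = 94.65 kip (longitudinal, 2 welds).
R_nwt = 0.6 × 70 × 0.1326 × 5 = 27.84 kip (transverse, base value).
(i) R_nwl + R_nwt = 122.5 kip; (ii) 0.85 R_nwl + 1.5 R_nwt = 122.2 kip.
R_n = max = 122.5 kip [governs: (i)]; R_n/Ω = 61.24 kip.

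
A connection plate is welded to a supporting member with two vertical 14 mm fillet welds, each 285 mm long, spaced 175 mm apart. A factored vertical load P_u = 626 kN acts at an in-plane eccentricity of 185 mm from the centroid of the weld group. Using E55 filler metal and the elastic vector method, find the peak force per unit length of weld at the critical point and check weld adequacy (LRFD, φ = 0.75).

E55XX → F_EXX = 550 MPa.
Total weld length L_w = 570 mm. Treat welds as unit-width lines.
Polar moment about centroid: J = 2[d³/12 + d(b/2)²] = 2[285³/12 + 285×87.5²] = 8222000 mm³.
Direct shear f_v = P/L_w = 626×10³ / 570 = 1098 N/mm (vertical).
Torsion M = P·e = 626×10³ × 185 = 115810000 N·mm.
Critical point at (x, y) = (87.5, 142.5) from centroid. f_tx = M·y/J = 2007 N/mm; f_ty = M·x/J = 1232 N/mm.
Resultant f_max = √[f_tx² + (f_v + f_ty)²] = √[2007² + (1098 + 1232)²] = 3076 N/mm.
Capacity per unit length: φr_n = 0.75 × 0.6 × 550 × (0.707 × 14) = 2450 N/mm.
3076 > 2450 → NOT adequate.

f_max ≈ 3080 N/mm; NOT adequate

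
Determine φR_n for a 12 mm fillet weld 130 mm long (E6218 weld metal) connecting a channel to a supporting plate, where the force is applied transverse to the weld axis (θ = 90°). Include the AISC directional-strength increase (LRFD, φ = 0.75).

φR_n ≈ 462 kN

E62XX → F_EXX = 620 MPa.
t_e = 0.707 × 12 = 8.484 mm; A_we = 8.484 × 130 = 1103 mm².
Directional factor: 1.0 + 0.5 sin^1.5(90°) = 1.5.
F_nw = 0.6 × 620 × 1.5 = 558 MPa.
φR_n = 0.75 × 558 × 1103 × 10⁻³ = 461.6 kN.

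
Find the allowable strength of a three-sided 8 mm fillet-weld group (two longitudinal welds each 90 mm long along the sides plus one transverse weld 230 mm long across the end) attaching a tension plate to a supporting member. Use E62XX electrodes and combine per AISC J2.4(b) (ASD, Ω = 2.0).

R_n/Ω ≈ 524 kN

E62XX → F_EXX = 620 MPa.
t_e = 0.707 × 8 = 5.656 mm.
R_nwl = 0.6 × 620 × 5.656 × 180 × 10⁻³ = 378.7 kN (longitudinal, 2 welds).
R_nwt = 0.6 × 620 × 5.656 × 230 × 10⁻³ = 483.9 kN (transverse, base value).
(i) R_nwl + R_nwt = 862.7 kN; (ii) 0.85 R_nwl + 1.5 R_nwt = 1048 kN.
R_n = max = 1048 kN [governs: (ii)]; R_n/Ω = 523.9 kN.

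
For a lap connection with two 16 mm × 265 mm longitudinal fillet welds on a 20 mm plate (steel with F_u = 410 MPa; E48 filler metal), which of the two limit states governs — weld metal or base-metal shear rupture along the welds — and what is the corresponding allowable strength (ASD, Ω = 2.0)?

R_n/Ω ≈ 863 kN (weld metal governs)

E48XX → F_EXX = 480 MPa.
t_e = 0.707 × 16 = 11.31 mm; L = 530 mm.
Weld metal: R_n/Ω = (1/2.0) × 0.6 × 480 × 11.31 × 530 × 10⁻³ = 863.3 kN.
Base metal (shear rupture): R_n/Ω = (1/2.0) × 0.6 × 410 × 20 × 530 × 10⁻³ = 1304 kN.
Governing: weld metal.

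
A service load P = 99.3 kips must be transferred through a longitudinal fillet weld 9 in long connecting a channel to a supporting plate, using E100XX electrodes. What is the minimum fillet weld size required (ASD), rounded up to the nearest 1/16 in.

E100XX → F_EXX = 100 ksi.
Total weld length L = 9 in.
Required throat t_e = P × Ω / (0.6 F_EXX × L) = 99.3 × 2.0 / (0.6 × 100 × 9) = 0.3678 in.
Required leg w = t_e / 0.707 = 0.5202 in → use 9/16 in.

w = 9/16 in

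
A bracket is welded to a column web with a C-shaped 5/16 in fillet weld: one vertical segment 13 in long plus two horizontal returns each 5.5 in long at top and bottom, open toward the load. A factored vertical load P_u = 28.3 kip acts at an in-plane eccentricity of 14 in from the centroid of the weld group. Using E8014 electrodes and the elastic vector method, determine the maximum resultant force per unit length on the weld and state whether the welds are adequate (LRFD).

E80XX → F_EXX = 80 ksi.
Total weld length L_w = 24 in. Treat welds as unit-width lines.
Centroid: x̄ = 2×5.5×2.75 / 24 = 1.26 in from the vertical weld.
Polar moment about centroid: J = I_x + I_y = [13³/12 + 2×5.5×6.5²] + [13×1.26² + 2(5.5³/12 + 5.5×1.49²)] = 720.6 in³.
Direct shear f_v = P/L_w = 28.3 / 24 = 1.179 kip/in (vertical).
Torsion M = P·e = 28.3 × 14 = 396.2 kip·in.
Critical point at (x, y) = (4.24, 6.5) from centroid. f_tx = M·y/J = 3.574 kip/in; f_ty = M·x/J = 2.331 kip/in.
Resultant f_max = √[f_tx² + (f_v + f_ty)²] = √[3.574² + (1.179 + 2.331)²] = 5.009 kip/in.
Capacity per unit length: φr_n = 0.75 × 0.6 × 80 × (0.707 × 0.3125) = 7.954 kip/in.
5.009 ≤ 7.954 → adequate.

f_max ≈ 5.01 kip/in; adequate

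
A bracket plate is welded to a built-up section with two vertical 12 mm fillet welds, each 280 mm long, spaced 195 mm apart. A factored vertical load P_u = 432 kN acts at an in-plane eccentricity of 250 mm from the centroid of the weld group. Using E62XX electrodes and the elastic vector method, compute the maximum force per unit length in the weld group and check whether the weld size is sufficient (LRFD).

E62XX → F_EXX = 620 MPa.
Total weld length L_w = 560 mm. Treat welds as unit-width lines.
Polar moment about centroid: J = 2[d³/12 + d(b/2)²] = 2[280³/12 + 280×97.5²] = 8982000 mm³.
Direct shear f_v = P/L_w = 432×10³ / 560 = 771.4 N/mm (vertical).
Torsion M = P·e = 432×10³ × 250 = 108000000 N·mm.
Critical point at (x, y) = (97.5, 140) from centroid. f_tx = M·y/J = 1683 N/mm; f_ty = M·x/J = 1172 N/mm.
Resultant f_max = √[f_tx² + (f_v + f_ty)²] = √[1683² + (771.4 + 1172)²] = 2571 N/mm.
Capacity per unit length: φr_n = 0.75 × 0.6 × 620 × (0.707 × 12) = 2367 N/mm.
2571 > 2367 → NOT adequate.

f_max ≈ 2570 N/mm; NOT adequate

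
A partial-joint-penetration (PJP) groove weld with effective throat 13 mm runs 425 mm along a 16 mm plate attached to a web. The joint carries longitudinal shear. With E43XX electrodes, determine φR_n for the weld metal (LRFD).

φR_n ≈ 1070 kN

E43XX → F_EXX = 430 MPa.
Effective throat (given) t_e = 13 mm.
A_we = 13 × 425 = 5525 mm².
F_nw = 0.6 F_EXX = 258 MPa.
φR_n = 0.75 × 258 × 5525 × 10⁻³ = 1069 kN.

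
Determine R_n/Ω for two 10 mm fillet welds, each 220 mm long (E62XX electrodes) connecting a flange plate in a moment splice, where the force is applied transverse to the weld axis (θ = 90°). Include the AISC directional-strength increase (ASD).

R_n/Ω ≈ 868 kN

E62XX → F_EXX = 620 MPa.
t_e = 0.707 × 10 = 7.07 mm; A_we = 7.07 × 440 = 3111 mm².
Directional factor: 1.0 + 0.5 sin^1.5(90°) = 1.5.
F_nw = 0.6 × 620 × 1.5 = 558 MPa.
R_n/Ω = (558 × 3111) / 2.0 × 10⁻³ = 867.9 kN.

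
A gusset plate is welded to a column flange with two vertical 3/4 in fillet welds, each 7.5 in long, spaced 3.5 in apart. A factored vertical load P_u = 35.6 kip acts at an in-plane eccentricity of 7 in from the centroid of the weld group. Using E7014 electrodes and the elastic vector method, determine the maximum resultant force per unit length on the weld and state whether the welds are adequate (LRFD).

E70XX → F_EXX = 70 ksi.
Total weld length L_w = 15 in. Treat welds as unit-width lines.
Polar moment about centroid: J = 2[d³/12 + d(b/2)²] = 2[7.5³/12 + 7.5×1.75²] = 116.2 in³.
Direct shear f_v = P/L_w = 35.6 / 15 = 2.373 kip/in (vertical).
Torsion M = P·e = 35.6 × 7 = 249.2 kip·in.
Critical point at (x, y) = (1.75, 3.75) from centroid. f_tx = M·y/J = 8.039 kip/in; f_ty = M·x/J = 3.751 kip/in.
Resultant f_max = √[f_tx² + (f_v + f_ty)²] = √[8.039² + (2.373 + 3.751)²] = 10.11 kip/in.
Capacity per unit length: φr_n = 0.75 × 0.6 × 70 × (0.707 × 0.75) = 16.7 kip/in.
10.11 ≤ 16.7 → adequate.

f_max ≈ 10.1 kip/in; adequate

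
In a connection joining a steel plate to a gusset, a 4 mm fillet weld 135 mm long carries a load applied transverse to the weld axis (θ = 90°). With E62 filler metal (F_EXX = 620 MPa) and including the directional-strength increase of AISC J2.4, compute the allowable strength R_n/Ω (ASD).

R_n/Ω ≈ 107 kN

t_e = 0.707 × 4 = 2.828 mm; A_we = 2.828 × 135 = 381.8 mm².
Directional factor: 1.0 + 0.5 sin^1.5(90°) = 1.5.
F_nw = 0.6 × 620 × 1.5 = 558 MPa.
R_n/Ω = (558 × 381.8) / 2.0 × 10⁻³ = 106.5 kN.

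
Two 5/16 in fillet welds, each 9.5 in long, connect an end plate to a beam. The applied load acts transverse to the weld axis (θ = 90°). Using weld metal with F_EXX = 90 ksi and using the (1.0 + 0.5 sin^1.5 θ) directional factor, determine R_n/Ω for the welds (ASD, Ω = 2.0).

t_e = 0.707 × 0.3125 = 0.2209 in; A_we = 0.2209 × 19 = 4.198 in².
Directional factor: 1.0 + 0.5 sin^1.5(90°) = 1.5.
F_nw = 0.6 × 90 × 1.5 = 81 ksi.
R_n/Ω = (81 × 4.198) / 2.0 = 170 kip.

R_n/Ω ≈ 170 kip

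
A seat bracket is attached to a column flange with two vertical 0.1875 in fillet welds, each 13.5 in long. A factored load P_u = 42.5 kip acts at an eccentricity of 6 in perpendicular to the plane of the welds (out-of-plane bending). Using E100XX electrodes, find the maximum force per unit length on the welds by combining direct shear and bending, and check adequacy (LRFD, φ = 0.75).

f_max ≈ 4.48 kip/in; adequate

E100XX → F_EXX = 100 ksi.
L_w = 2 × 13.5 = 27 in; section modulus (unit throat) S = 2 × L²/6 = 60.75 in².
Direct shear f_v = P/L_w = 42.5/27 = 1.574 kip/in.
Moment M = P × e = 42.5 × 6 = 255 kip·in; bending f_b = M/S = 4.198 kip/in.
f_max = √(f_v² + f_b²) = √(1.574² + 4.198²) = 4.483 kip/in.
φr_n = 0.75 × 0.6 × 100 × (0.707 × 0.1875) = 5.965 kip/in → adequate.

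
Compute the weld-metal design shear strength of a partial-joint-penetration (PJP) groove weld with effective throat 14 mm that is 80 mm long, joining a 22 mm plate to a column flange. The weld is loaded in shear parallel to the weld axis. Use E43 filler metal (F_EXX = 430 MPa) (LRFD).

Effective throat (given) t_e = 14 mm.
A_we = 14 × 80 = 1120 mm².
F_nw = 0.6 F_EXX = 258 MPa.
φR_n = 0.75 × 258 × 1120 × 10⁻³ = 216.7 kN.

φR_n ≈ 217 kN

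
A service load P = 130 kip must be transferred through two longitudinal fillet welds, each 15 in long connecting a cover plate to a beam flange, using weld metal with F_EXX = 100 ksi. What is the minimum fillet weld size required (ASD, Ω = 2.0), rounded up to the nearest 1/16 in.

Total weld length L = 30 in.
Required throat t_e = P × Ω / (0.6 F_EXX × L) = 130 × 2.0 / (0.6 × 100 × 30) = 0.1444 in.
Required leg w = t_e / 0.707 = 0.2043 in → use 1/4 in.

w = 1/4 in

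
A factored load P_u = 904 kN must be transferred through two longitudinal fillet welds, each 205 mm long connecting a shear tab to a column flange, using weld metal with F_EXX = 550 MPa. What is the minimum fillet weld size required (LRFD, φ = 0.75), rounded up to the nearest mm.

w = 13 mm

Total weld length L = 410 mm.
Required throat t_e = P_u / (φ × 0.6 F_EXX × L) = 904 / (0.75 × 0.6 × 550 × 410 × 10⁻³) = 8.909 mm.
Required leg w = t_e / 0.707 = 12.6 mm → use 13 mm.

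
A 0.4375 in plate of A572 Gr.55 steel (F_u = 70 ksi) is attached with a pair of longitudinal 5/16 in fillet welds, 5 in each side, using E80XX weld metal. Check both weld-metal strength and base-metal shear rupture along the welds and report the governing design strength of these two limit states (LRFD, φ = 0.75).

E80XX → F_EXX = 80 ksi.
t_e = 0.707 × 0.3125 = 0.2209 in; L = 10 in.
Weld metal: φR_n = 0.75 × 0.6 × 80 × 0.2209 × 10 = 79.54 kip.
Base metal (shear rupture): φR_n = 0.75 × 0.6 × 70 × 0.4375 × 10 = 137.8 kip.
Governing: weld metal.

φR_n ≈ 79.5 kip (weld metal governs)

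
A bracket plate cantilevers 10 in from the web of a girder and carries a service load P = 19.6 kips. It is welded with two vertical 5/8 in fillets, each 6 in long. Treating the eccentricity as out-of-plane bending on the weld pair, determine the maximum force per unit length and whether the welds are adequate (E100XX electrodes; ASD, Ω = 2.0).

E100XX → F_EXX = 100 ksi.
L_w = 2 × 6 = 12 in; section modulus (unit throat) S = 2 × L²/6 = 12 in².
Direct shear f_v = P/L_w = 19.6/12 = 1.633 kip/in.
Moment M = P × e = 19.6 × 10 = 196 kip·in; bending f_b = M/S = 16.33 kip/in.
f_max = √(f_v² + f_b²) = √(1.633² + 16.33²) = 16.41 kip/in.
r_n/Ω = (1/2.0) × 0.6 × 100 × (0.707 × 0.625) = 13.26 kip/in → NOT adequate.

f_max ≈ 16.4 kip/in; NOT adequate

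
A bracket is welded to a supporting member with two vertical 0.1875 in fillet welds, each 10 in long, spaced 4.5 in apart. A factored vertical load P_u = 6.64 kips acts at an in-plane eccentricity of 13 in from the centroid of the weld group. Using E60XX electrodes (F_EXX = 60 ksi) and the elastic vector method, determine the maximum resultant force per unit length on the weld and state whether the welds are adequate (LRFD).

Total weld length L_w = 20 in. Treat welds as unit-width lines.
Polar moment about centroid: J = 2[d³/12 + d(b/2)²] = 2[10³/12 + 10×2.25²] = 267.9 in³.
Direct shear f_v = P/L_w = 6.64 / 20 = 0.332 kip/in (vertical).
Torsion M = P·e = 6.64 × 13 = 86.32 kip·in.
Critical point at (x, y) = (2.25, 5) from centroid. f_tx = M·y/J = 1.611 kip/in; f_ty = M·x/J = 0.7249 kip/in.
Resultant f_max = √[f_tx² + (f_v + f_ty)²] = √[1.611² + (0.332 + 0.7249)²] = 1.927 kip/in.
Capacity per unit length: φr_n = 0.75 × 0.6 × 60 × (0.707 × 0.1875) = 3.579 kip/in.
1.927 ≤ 3.579 → adequate.

f_max ≈ 1.93 kip/in; adequate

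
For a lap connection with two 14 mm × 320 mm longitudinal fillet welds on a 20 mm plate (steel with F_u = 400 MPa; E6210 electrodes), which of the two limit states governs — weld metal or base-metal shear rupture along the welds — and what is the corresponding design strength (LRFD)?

φR_n ≈ 1770 kN (weld metal governs)

E62XX → F_EXX = 620 MPa.
t_e = 0.707 × 14 = 9.898 mm; L = 640 mm.
Weld metal: φR_n = 0.75 × 0.6 × 620 × 9.898 × 640 × 10⁻³ = 1767 kN.
Base metal (shear rupture): φR_n = 0.75 × 0.6 × 400 × 20 × 640 × 10⁻³ = 2304 kN.
Governing: weld metal.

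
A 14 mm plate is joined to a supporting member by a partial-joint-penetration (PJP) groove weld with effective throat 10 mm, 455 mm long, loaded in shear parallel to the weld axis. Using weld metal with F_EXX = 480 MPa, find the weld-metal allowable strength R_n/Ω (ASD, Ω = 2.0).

R_n/Ω ≈ 655 kN

Effective throat (given) t_e = 10 mm.
A_we = 10 × 455 = 4550 mm².
F_nw = 0.6 F_EXX = 288 MPa.
R_n/Ω = (288 × 4550) / 2.0 × 10⁻³ = 655.2 kN.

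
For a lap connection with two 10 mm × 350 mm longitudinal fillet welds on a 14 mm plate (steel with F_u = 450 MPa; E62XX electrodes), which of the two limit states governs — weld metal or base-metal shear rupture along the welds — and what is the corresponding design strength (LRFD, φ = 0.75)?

φR_n ≈ 1380 kN (weld metal governs)

E62XX → F_EXX = 620 MPa.
t_e = 0.707 × 10 = 7.07 mm; L = 700 mm.
Weld metal: φR_n = 0.75 × 0.6 × 620 × 7.07 × 700 × 10⁻³ = 1381 kN.
Base metal (shear rupture): φR_n = 0.75 × 0.6 × 450 × 14 × 700 × 10⁻³ = 1984 kN.
Governing: weld metal.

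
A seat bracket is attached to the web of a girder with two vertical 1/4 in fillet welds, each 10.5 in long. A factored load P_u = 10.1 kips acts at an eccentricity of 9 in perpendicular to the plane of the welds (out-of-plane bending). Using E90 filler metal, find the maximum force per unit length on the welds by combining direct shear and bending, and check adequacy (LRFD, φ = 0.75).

f_max ≈ 2.52 kip/in; adequate

E90XX → F_EXX = 90 ksi.
L_w = 2 × 10.5 = 21 in; section modulus (unit throat) S = 2 × L²/6 = 36.75 in².
Direct shear f_v = P/L_w = 10.1/21 = 0.481 kip/in.
Moment M = P × e = 10.1 × 9 = 90.9 kip·in; bending f_b = M/S = 2.473 kip/in.
f_max = √(f_v² + f_b²) = √(0.481² + 2.473²) = 2.52 kip/in.
φr_n = 0.75 × 0.6 × 90 × (0.707 × 0.25) = 7.158 kip/in → adequate.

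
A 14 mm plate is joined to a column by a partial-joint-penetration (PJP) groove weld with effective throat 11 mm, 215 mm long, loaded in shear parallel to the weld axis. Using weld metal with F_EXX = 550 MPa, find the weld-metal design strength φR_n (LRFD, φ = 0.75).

φR_n ≈ 585 kN

Effective throat (given) t_e = 11 mm.
A_we = 11 × 215 = 2365 mm².
F_nw = 0.6 F_EXX = 330 MPa.
φR_n = 0.75 × 330 × 2365 × 10⁻³ = 585.3 kN.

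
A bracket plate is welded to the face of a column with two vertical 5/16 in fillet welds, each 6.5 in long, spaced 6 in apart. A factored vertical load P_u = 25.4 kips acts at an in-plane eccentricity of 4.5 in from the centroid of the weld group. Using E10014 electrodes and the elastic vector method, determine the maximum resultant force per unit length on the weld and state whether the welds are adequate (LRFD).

E100XX → F_EXX = 100 ksi.
Total weld length L_w = 13 in. Treat welds as unit-width lines.
Polar moment about centroid: J = 2[d³/12 + d(b/2)²] = 2[6.5³/12 + 6.5×3²] = 162.8 in³.
Direct shear f_v = P/L_w = 25.4 / 13 = 1.954 kip/in (vertical).
Torsion M = P·e = 25.4 × 4.5 = 114.3 kip·in.
Critical point at (x, y) = (3, 3.25) from centroid. f_tx = M·y/J = 2.282 kip/in; f_ty = M·x/J = 2.107 kip/in.
Resultant f_max = √[f_tx² + (f_v + f_ty)²] = √[2.282² + (1.954 + 2.107)²] = 4.658 kip/in.
Capacity per unit length: φr_n = 0.75 × 0.6 × 100 × (0.707 × 0.3125) = 9.942 kip/in.
4.658 ≤ 9.942 → adequate.

f_max ≈ 4.66 kip/in; adequate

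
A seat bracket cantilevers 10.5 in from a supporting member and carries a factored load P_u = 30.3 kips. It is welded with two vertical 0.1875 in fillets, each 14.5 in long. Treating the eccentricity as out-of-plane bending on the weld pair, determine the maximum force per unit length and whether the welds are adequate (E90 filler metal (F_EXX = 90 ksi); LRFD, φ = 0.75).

L_w = 2 × 14.5 = 29 in; section modulus (unit throat) S = 2 × L²/6 = 70.08 in².
Direct shear f_v = P/L_w = 30.3/29 = 1.045 kip/in.
Moment M = P × e = 30.3 × 10.5 = 318.15 kip·in; bending f_b = M/S = 4.54 kip/in.
f_max = √(f_v² + f_b²) = √(1.045² + 4.54²) = 4.658 kip/in.
φr_n = 0.75 × 0.6 × 90 × (0.707 × 0.1875) = 5.369 kip/in → adequate.

f_max ≈ 4.66 kip/in; adequate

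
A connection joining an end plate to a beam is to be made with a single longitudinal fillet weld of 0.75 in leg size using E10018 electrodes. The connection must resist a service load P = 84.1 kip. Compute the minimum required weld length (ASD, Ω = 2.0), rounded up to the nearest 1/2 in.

L = 5.5 in

E100XX → F_EXX = 100 ksi.
Throat t_e = 0.707 × 0.75 = 0.5302 in.
r_n/Ω = (0.6 × 100 × 0.5302) / 2.0 = 15.91 kip/in.
L_req = P / (r_n/Ω) = 84.1 / 15.91 = 5.287 in total.
Round up → use L = 5.5 in.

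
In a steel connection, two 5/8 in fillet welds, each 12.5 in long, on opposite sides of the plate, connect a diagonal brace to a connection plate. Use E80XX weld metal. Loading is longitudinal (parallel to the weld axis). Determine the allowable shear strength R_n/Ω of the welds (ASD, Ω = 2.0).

R_n/Ω ≈ 265 kips

E80XX → F_EXX = 80 ksi.
Effective throat t_e = 0.707 × 0.625 = 0.4419 in.
Total length L = 25 in; A_we = 0.4419 × 25 = 11.05 in².
F_nw = 0.6 F_EXX = 0.6 × 80 = 48 ksi.
R_n = 48 × 11.05 = 530.2 kips; R_n/Ω = 530.2/2.0 = 265.1 kips.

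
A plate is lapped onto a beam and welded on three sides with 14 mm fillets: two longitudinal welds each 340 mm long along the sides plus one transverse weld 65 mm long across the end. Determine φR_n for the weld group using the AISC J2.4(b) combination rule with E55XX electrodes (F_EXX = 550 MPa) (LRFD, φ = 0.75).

φR_n ≈ 1830 kN

t_e = 0.707 × 14 = 9.898 mm.
R_nwl = 0.6 × 550 × 9.898 × 680 × 10⁻³ = 2221 kN (longitudinal, 2 welds).
R_nwt = 0.6 × 550 × 9.898 × 65 × 10⁻³ = 212.3 kN (transverse, base value).
(i) R_nwl + R_nwt = 2433 kN; (ii) 0.85 R_nwl + 1.5 R_nwt = 2206 kN.
R_n = max = 2433 kN [governs: (i)]; φR_n = 1825 kN.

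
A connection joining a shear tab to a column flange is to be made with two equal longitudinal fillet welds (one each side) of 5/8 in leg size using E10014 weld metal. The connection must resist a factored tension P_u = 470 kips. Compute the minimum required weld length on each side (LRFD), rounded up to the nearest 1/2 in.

L = 12 in on each side

E100XX → F_EXX = 100 ksi.
Throat t_e = 0.707 × 0.625 = 0.4419 in.
φr_n = 0.75 × 0.6 × 100 × 0.4419 = 19.88 kips/in.
L_req = P_u / φr_n = 470 / 19.88 = 23.64 in total.
Per side: 23.64 / 2 = 11.82 in.
Round up → use L = 12 in on each side.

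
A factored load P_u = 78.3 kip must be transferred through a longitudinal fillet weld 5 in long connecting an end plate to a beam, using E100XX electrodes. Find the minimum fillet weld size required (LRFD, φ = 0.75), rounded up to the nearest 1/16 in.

w = 1/2 in

E100XX → F_EXX = 100 ksi.
Total weld length L = 5 in.
Required throat t_e = P_u / (φ × 0.6 F_EXX × L) = 78.3 / (0.75 × 0.6 × 100 × 5) = 0.348 in.
Required leg w = t_e / 0.707 = 0.4922 in → use 1/2 in.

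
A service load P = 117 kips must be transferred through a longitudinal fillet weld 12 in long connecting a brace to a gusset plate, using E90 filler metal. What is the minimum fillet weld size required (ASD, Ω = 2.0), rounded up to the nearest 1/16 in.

w = 9/16 in

E90XX → F_EXX = 90 ksi.
Total weld length L = 12 in.
Required throat t_e = P × Ω / (0.6 F_EXX × L) = 117 × 2.0 / (0.6 × 90 × 12) = 0.3611 in.
Required leg w = t_e / 0.707 = 0.5108 in → use 9/16 in.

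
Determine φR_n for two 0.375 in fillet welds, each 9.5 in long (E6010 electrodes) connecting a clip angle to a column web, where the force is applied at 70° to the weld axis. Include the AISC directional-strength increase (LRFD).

φR_n ≈ 198 kips

E60XX → F_EXX = 60 ksi.
t_e = 0.707 × 0.375 = 0.2651 in; A_we = 0.2651 × 19 = 5.037 in².
Directional factor: 1.0 + 0.5 sin^1.5(70°) = 1.455.
F_nw = 0.6 × 60 × 1.455 = 52.4 ksi.
φR_n = 0.75 × 52.4 × 5.037 = 198 kips.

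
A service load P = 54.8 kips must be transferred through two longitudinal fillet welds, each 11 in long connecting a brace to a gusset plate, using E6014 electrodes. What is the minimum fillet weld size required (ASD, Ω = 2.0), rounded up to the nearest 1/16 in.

E60XX → F_EXX = 60 ksi.
Total weld length L = 22 in.
Required throat t_e = P × Ω / (0.6 F_EXX × L) = 54.8 × 2.0 / (0.6 × 60 × 22) = 0.1384 in.
Required leg w = t_e / 0.707 = 0.1957 in → use 1/4 in.

w = 1/4 in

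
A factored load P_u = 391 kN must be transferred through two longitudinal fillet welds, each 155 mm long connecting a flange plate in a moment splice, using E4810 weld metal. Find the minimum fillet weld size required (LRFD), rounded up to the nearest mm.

w = 9 mm

E48XX → F_EXX = 480 MPa.
Total weld length L = 310 mm.
Required throat t_e = P_u / (φ × 0.6 F_EXX × L) = 391 / (0.75 × 0.6 × 480 × 310 × 10⁻³) = 5.839 mm.
Required leg w = t_e / 0.707 = 8.259 mm → use 9 mm.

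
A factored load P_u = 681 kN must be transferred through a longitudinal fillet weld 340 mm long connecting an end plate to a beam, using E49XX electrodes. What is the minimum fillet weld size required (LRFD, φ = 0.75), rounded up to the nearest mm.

w = 13 mm

E49XX → F_EXX = 490 MPa.
Total weld length L = 340 mm.
Required throat t_e = P_u / (φ × 0.6 F_EXX × L) = 681 / (0.75 × 0.6 × 490 × 340 × 10⁻³) = 9.084 mm.
Required leg w = t_e / 0.707 = 12.85 mm → use 13 mm.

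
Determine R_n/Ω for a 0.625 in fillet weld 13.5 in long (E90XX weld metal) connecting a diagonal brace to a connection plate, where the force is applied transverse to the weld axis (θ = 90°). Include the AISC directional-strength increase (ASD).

E90XX → F_EXX = 90 ksi.
t_e = 0.707 × 0.625 = 0.4419 in; A_we = 0.4419 × 13.5 = 5.965 in².
Directional factor: 1.0 + 0.5 sin^1.5(90°) = 1.5.
F_nw = 0.6 × 90 × 1.5 = 81 ksi.
R_n/Ω = (81 × 5.965) / 2.0 = 241.6 kip.

R_n/Ω ≈ 242 kip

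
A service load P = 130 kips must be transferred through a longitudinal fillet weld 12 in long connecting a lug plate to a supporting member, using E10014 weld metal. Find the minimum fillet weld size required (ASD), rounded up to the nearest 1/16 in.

E100XX → F_EXX = 100 ksi.
Total weld length L = 12 in.
Required throat t_e = P × Ω / (0.6 F_EXX × L) = 130 × 2.0 / (0.6 × 100 × 12) = 0.3611 in.
Required leg w = t_e / 0.707 = 0.5108 in → use 9/16 in.

w = 9/16 in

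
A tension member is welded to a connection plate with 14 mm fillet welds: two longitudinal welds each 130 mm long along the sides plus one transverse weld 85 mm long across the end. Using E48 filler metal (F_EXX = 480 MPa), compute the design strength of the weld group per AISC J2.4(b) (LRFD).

φR_n ≈ 745 kN

t_e = 0.707 × 14 = 9.898 mm.
R_nwl = 0.6 × 480 × 9.898 × 260 × 10⁻³ = 741.2 kN (longitudinal, 2 welds).
R_nwt = 0.6 × 480 × 9.898 × 85 × 10⁻³ = 242.3 kN (transverse, base value).
(i) R_nwl + R_nwt = 983.5 kN; (ii) 0.85 R_nwl + 1.5 R_nwt = 993.4 kN.
R_n = max = 993.4 kN [governs: (ii)]; φR_n = 745.1 kN.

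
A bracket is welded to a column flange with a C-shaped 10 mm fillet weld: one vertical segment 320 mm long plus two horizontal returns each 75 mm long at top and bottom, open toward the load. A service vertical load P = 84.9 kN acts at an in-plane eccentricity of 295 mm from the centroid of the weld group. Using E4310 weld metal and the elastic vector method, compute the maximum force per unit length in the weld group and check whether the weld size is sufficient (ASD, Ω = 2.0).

E43XX → F_EXX = 430 MPa.
Total weld length L_w = 470 mm. Treat welds as unit-width lines.
Centroid: x̄ = 2×75×37.5 / 470 = 11.97 mm from the vertical weld.
Polar moment about centroid: J = I_x + I_y = [320³/12 + 2×75×160²] + [320×11.97² + 2(75³/12 + 75×25.53²)] = 6785000 mm³.
Direct shear f_v = P/L_w = 84.9×10³ / 470 = 180.6 N/mm (vertical).
Torsion M = P·e = 84.9×10³ × 295 = 25046000 N·mm.
Critical point at (x, y) = (63.03, 160) from centroid. f_tx = M·y/J = 590.6 N/mm; f_ty = M·x/J = 232.7 N/mm.
Resultant f_max = √[f_tx² + (f_v + f_ty)²] = √[590.6² + (180.6 + 232.7)²] = 720.9 N/mm.
Capacity per unit length: r_n/Ω = (1/2.0) × 0.6 × 430 × (0.707 × 10) = 912 N/mm.
720.9 ≤ 912 → adequate.

f_max ≈ 721 N/mm; adequate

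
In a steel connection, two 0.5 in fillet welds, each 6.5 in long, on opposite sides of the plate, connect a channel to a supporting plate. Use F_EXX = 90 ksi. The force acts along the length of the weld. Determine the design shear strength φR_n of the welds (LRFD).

φR_n ≈ 186 kips

Effective throat t_e = 0.707 × 0.5 = 0.3535 in.
Total length L = 13 in; A_we = 0.3535 × 13 = 4.595 in².
F_nw = 0.6 F_EXX = 0.6 × 90 = 54 ksi.
φR_n = 0.75 × 54 × 4.595 = 186.1 kips.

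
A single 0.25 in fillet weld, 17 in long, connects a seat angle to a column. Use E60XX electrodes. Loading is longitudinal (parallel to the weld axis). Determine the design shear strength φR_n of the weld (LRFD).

φR_n ≈ 81.1 kips

E60XX → F_EXX = 60 ksi.
Effective throat t_e = 0.707 × 0.25 = 0.1767 in.
Total length L = 17 in; A_we = 0.1767 × 17 = 3.005 in².
F_nw = 0.6 F_EXX = 0.6 × 60 = 36 ksi.
φR_n = 0.75 × 36 × 3.005 = 81.13 kips.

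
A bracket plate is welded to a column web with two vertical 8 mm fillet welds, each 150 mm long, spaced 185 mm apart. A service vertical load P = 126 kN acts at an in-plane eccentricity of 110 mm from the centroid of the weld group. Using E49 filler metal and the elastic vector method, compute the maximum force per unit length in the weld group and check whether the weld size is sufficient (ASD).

E49XX → F_EXX = 490 MPa.
Total weld length L_w = 300 mm. Treat welds as unit-width lines.
Polar moment about centroid: J = 2[d³/12 + d(b/2)²] = 2[150³/12 + 150×92.5²] = 3129000 mm³.
Direct shear f_v = P/L_w = 126×10³ / 300 = 420 N/mm (vertical).
Torsion M = P·e = 126×10³ × 110 = 13860000 N·mm.
Critical point at (x, y) = (92.5, 75) from centroid. f_tx = M·y/J = 332.2 N/mm; f_ty = M·x/J = 409.7 N/mm.
Resultant f_max = √[f_tx² + (f_v + f_ty)²] = √[332.2² + (420 + 409.7)²] = 893.7 N/mm.
Capacity per unit length: r_n/Ω = (1/2.0) × 0.6 × 490 × (0.707 × 8) = 831.4 N/mm.
893.7 > 831.4 → NOT adequate.

f_max ≈ 894 N/mm; NOT adequate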